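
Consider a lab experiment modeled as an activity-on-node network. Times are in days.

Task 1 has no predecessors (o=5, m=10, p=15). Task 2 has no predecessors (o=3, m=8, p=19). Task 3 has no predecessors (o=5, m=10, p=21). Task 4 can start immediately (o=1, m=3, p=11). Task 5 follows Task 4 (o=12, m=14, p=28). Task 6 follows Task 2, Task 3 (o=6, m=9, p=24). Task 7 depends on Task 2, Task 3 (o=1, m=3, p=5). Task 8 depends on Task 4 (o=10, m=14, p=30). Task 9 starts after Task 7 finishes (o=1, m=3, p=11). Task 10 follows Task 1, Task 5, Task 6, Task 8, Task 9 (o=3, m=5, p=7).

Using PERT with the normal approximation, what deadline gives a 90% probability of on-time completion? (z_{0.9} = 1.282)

32.2 days

te_Task 1 = (5 + 4·10 + 15)/6 = 60/6 = 10; σ²_Task 1 = ((15−5)/6)² = 2.778
te_Task 2 = (3 + 4·8 + 19)/6 = 54/6 = 9; σ²_Task 2 = ((19−3)/6)² = 7.111
te_Task 3 = (5 + 4·10 + 21)/6 = 66/6 = 11; σ²_Task 3 = ((21−5)/6)² = 7.111
te_Task 4 = (1 + 4·3 + 11)/6 = 24/6 = 4; σ²_Task 4 = ((11−1)/6)² = 2.778
te_Task 5 = (12 + 4·14 + 28)/6 = 96/6 = 16; σ²_Task 5 = ((28−12)/6)² = 7.111
te_Task 6 = (6 + 4·9 + 24)/6 = 66/6 = 11; σ²_Task 6 = ((24−6)/6)² = 9.000
te_Task 7 = (1 + 4·3 + 5)/6 = 18/6 = 3; σ²_Task 7 = ((5−1)/6)² = 0.444
te_Task 8 = (10 + 4·14 + 30)/6 = 96/6 = 16; σ²_Task 8 = ((30−10)/6)² = 11.111
te_Task 9 = (1 + 4·3 + 11)/6 = 24/6 = 4; σ²_Task 9 = ((11−1)/6)² = 2.778
te_Task 10 = (3 + 4·5 + 7)/6 = 30/6 = 5; σ²_Task 10 = ((7−3)/6)² = 0.444

Forward pass:
ES_Task 1 = 0; EF_Task 1 = 10
ES_Task 2 = 0; EF_Task 2 = 9
ES_Task 3 = 0; EF_Task 3 = 11
ES_Task 4 = 0; EF_Task 4 = 4
ES_Task 5 = 4; EF_Task 5 = 4+16 = 20
ES_Task 6 = max(EF_Task 2=9, EF_Task 3=11) = 11; EF_Task 6 = 11+11 = 22
ES_Task 7 = max(EF_Task 2=9, EF_Task 3=11) = 11; EF_Task 7 = 11+3 = 14
ES_Task 8 = 4; EF_Task 8 = 4+16 = 20
ES_Task 9 = 14; EF_Task 9 = 14+4 = 18
ES_Task 10 = max(EF_Task 1=10, EF_Task 5=20, EF_Task 6=22, EF_Task 8=20, EF_Task 9=18) = 22; EF_Task 10 = 22+5 = 27
Expected project duration μ = 27 days. Critical path: Task 3 → Task 6 → Task 10.

Variance along critical path = 7.111 + 9.000 + 0.444 = 16.556; σ = 4.069 days.
D = μ + z·σ = 27 + 1.282·4.069 = 32.2 days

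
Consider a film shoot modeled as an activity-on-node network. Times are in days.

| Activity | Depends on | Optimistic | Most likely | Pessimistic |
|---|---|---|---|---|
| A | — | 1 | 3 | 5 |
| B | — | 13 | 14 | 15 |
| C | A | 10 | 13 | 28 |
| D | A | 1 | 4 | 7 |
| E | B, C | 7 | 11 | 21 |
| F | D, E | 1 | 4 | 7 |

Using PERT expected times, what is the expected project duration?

34 days

te_A = (1 + 4·3 + 5)/6 = 18/6 = 3
te_B = (13 + 4·14 + 15)/6 = 84/6 = 14
te_C = (10 + 4·13 + 28)/6 = 90/6 = 15
te_D = (1 + 4·4 + 7)/6 = 24/6 = 4
te_E = (7 + 4·11 + 21)/6 = 72/6 = 12
te_F = (1 + 4·4 + 7)/6 = 24/6 = 4

Forward pass:
ES_A = 0; EF_A = 3
ES_B = 0; EF_B = 14
ES_C = 3; EF_C = 3+15 = 18
ES_D = 3; EF_D = 3+4 = 7
ES_E = max(EF_B=14, EF_C=18) = 18; EF_E = 18+12 = 30
ES_F = max(EF_D=7, EF_E=30) = 30; EF_F = 30+4 = 34
Expected project duration μ = 34 days. Critical path: A → C → E → F.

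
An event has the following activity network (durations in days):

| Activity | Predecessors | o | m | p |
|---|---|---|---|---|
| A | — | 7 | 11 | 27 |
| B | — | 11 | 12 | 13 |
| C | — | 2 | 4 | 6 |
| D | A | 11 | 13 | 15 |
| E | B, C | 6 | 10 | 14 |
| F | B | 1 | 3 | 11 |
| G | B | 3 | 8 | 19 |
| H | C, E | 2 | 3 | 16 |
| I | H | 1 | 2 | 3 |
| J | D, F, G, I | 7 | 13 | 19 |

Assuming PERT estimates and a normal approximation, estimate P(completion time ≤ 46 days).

0.881

te_A = (7 + 4·11 + 27)/6 = 78/6 = 13; σ²_A = ((27−7)/6)² = 11.111
te_B = (11 + 4·12 + 13)/6 = 72/6 = 12; σ²_B = ((13−11)/6)² = 0.111
te_C = (2 + 4·4 + 6)/6 = 24/6 = 4; σ²_C = ((6−2)/6)² = 0.444
te_D = (11 + 4·13 + 15)/6 = 78/6 = 13; σ²_D = ((15−11)/6)² = 0.444
te_E = (6 + 4·10 + 14)/6 = 60/6 = 10; σ²_E = ((14−6)/6)² = 1.778
te_F = (1 + 4·3 + 11)/6 = 24/6 = 4; σ²_F = ((11−1)/6)² = 2.778
te_G = (3 + 4·8 + 19)/6 = 54/6 = 9; σ²_G = ((19−3)/6)² = 7.111
te_H = (2 + 4·3 + 16)/6 = 30/6 = 5; σ²_H = ((16−2)/6)² = 5.444
te_I = (1 + 4·2 + 3)/6 = 12/6 = 2; σ²_I = ((3−1)/6)² = 0.111
te_J = (7 + 4·13 + 19)/6 = 78/6 = 13; σ²_J = ((19−7)/6)² = 4.000

Forward pass:
ES_A = 0; EF_A = 13
ES_B = 0; EF_B = 12
ES_C = 0; EF_C = 4
ES_D = 13; EF_D = 13+13 = 26
ES_E = max(EF_B=12, EF_C=4) = 12; EF_E = 12+10 = 22
ES_F = 12; EF_F = 12+4 = 16
ES_G = 12; EF_G = 12+9 = 21
ES_H = max(EF_C=4, EF_E=22) = 22; EF_H = 22+5 = 27
ES_I = 27; EF_I = 27+2 = 29
ES_J = max(EF_D=26, EF_F=16, EF_G=21, EF_I=29) = 29; EF_J = 29+13 = 42
Expected project duration μ = 42 days. Critical path: B → E → H → I → J.

Variance along critical path = 0.111 + 1.778 + 5.444 + 0.111 + 4.000 = 11.444; σ = √11.444 = 3.383 days.
Z = (46 − 42) / 3.383 = 1.182
P(T ≤ 46) = Φ(1.182) ≈ 0.881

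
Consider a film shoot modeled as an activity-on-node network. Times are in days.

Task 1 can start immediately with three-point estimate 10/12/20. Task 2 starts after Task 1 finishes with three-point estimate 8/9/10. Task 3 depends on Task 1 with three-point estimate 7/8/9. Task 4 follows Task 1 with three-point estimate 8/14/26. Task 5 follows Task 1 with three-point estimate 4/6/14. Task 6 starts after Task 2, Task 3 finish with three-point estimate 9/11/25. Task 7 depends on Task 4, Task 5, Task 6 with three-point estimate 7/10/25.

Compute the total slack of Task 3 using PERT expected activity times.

te_Task 1 = (10 + 4·12 + 20)/6 = 78/6 = 13
te_Task 2 = (8 + 4·9 + 10)/6 = 54/6 = 9
te_Task 3 = (7 + 4·8 + 9)/6 = 48/6 = 8
te_Task 4 = (8 + 4·14 + 26)/6 = 90/6 = 15
te_Task 5 = (4 + 4·6 + 14)/6 = 42/6 = 7
te_Task 6 = (9 + 4·11 + 25)/6 = 78/6 = 13
te_Task 7 = (7 + 4·10 + 25)/6 = 72/6 = 12

Forward pass:
ES_Task 1 = 0; EF_Task 1 = 13
ES_Task 2 = 13; EF_Task 2 = 13+9 = 22
ES_Task 3 = 13; EF_Task 3 = 13+8 = 21
ES_Task 4 = 13; EF_Task 4 = 13+15 = 28
ES_Task 5 = 13; EF_Task 5 = 13+7 = 20
ES_Task 6 = max(EF_Task 2=22, EF_Task 3=21) = 22; EF_Task 6 = 22+13 = 35
ES_Task 7 = max(EF_Task 4=28, EF_Task 5=20, EF_Task 6=35) = 35; EF_Task 7 = 35+12 = 47
Expected project duration μ = 47 days. Critical path: Task 1 → Task 2 → Task 6 → Task 7.

Backward pass:
LF_Task 7 = 47; LS_Task 7 = 47−12 = 35
LF_Task 6 = LS_Task 7 = 35; LS_Task 6 = 35−13 = 22
LF_Task 5 = LS_Task 7 = 35; LS_Task 5 = 35−7 = 28
LF_Task 4 = LS_Task 7 = 35; LS_Task 4 = 35−15 = 20
LF_Task 3 = LS_Task 6 = 22; LS_Task 3 = 22−8 = 14
LF_Task 2 = LS_Task 6 = 22; LS_Task 2 = 22−9 = 13
LF_Task 1 = min(LS_Task 2=13, LS_Task 3=14, LS_Task 4=20, LS_Task 5=28) = 13; LS_Task 1 = 13−13 = 0
Slack_Task 3 = LS_Task 3 − ES_Task 3 = 14 − 13 = 1

1 days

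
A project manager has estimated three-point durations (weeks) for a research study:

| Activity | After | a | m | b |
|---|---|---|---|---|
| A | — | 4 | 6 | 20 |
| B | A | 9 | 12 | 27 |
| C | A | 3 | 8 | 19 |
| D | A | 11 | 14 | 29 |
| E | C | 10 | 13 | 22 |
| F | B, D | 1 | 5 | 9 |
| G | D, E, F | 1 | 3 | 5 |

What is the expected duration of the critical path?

te_A = (4 + 4·6 + 20)/6 = 48/6 = 8
te_B = (9 + 4·12 + 27)/6 = 84/6 = 14
te_C = (3 + 4·8 + 19)/6 = 54/6 = 9
te_D = (11 + 4·14 + 29)/6 = 96/6 = 16
te_E = (10 + 4·13 + 22)/6 = 84/6 = 14
te_F = (1 + 4·5 + 9)/6 = 30/6 = 5
te_G = (1 + 4·3 + 5)/6 = 18/6 = 3

Forward pass:
ES_A = 0; EF_A = 8
ES_B = 8; EF_B = 8+14 = 22
ES_C = 8; EF_C = 8+9 = 17
ES_D = 8; EF_D = 8+16 = 24
ES_E = 17; EF_E = 17+14 = 31
ES_F = max(EF_B=22, EF_D=24) = 24; EF_F = 24+5 = 29
ES_G = max(EF_D=24, EF_E=31, EF_F=29) = 31; EF_G = 31+3 = 34
Expected project duration μ = 34 weeks. Critical path: A → C → E → G.

34 weeks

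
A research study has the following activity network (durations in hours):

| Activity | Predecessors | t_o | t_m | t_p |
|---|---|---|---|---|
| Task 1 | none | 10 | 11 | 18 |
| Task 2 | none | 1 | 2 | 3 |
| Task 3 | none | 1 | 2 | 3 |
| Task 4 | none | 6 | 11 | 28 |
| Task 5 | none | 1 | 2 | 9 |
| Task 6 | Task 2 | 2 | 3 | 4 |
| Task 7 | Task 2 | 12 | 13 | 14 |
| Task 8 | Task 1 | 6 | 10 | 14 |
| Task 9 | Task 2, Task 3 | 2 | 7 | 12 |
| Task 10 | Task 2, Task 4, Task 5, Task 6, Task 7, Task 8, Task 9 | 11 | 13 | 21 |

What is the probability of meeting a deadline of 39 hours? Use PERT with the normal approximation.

0.883

te_Task 1 = (10 + 4·11 + 18)/6 = 72/6 = 12; σ²_Task 1 = ((18−10)/6)² = 1.778
te_Task 2 = (1 + 4·2 + 3)/6 = 12/6 = 2; σ²_Task 2 = ((3−1)/6)² = 0.111
te_Task 3 = (1 + 4·2 + 3)/6 = 12/6 = 2; σ²_Task 3 = ((3−1)/6)² = 0.111
te_Task 4 = (6 + 4·11 + 28)/6 = 78/6 = 13; σ²_Task 4 = ((28−6)/6)² = 13.444
te_Task 5 = (1 + 4·2 + 9)/6 = 18/6 = 3; σ²_Task 5 = ((9−1)/6)² = 1.778
te_Task 6 = (2 + 4·3 + 4)/6 = 18/6 = 3; σ²_Task 6 = ((4−2)/6)² = 0.111
te_Task 7 = (12 + 4·13 + 14)/6 = 78/6 = 13; σ²_Task 7 = ((14−12)/6)² = 0.111
te_Task 8 = (6 + 4·10 + 14)/6 = 60/6 = 10; σ²_Task 8 = ((14−6)/6)² = 1.778
te_Task 9 = (2 + 4·7 + 12)/6 = 42/6 = 7; σ²_Task 9 = ((12−2)/6)² = 2.778
te_Task 10 = (11 + 4·13 + 21)/6 = 84/6 = 14; σ²_Task 10 = ((21−11)/6)² = 2.778

Forward pass:
ES_Task 1 = 0; EF_Task 1 = 12
ES_Task 2 = 0; EF_Task 2 = 2
ES_Task 3 = 0; EF_Task 3 = 2
ES_Task 4 = 0; EF_Task 4 = 13
ES_Task 5 = 0; EF_Task 5 = 3
ES_Task 6 = 2; EF_Task 6 = 2+3 = 5
ES_Task 7 = 2; EF_Task 7 = 2+13 = 15
ES_Task 8 = 12; EF_Task 8 = 12+10 = 22
ES_Task 9 = max(EF_Task 2=2, EF_Task 3=2) = 2; EF_Task 9 = 2+7 = 9
ES_Task 10 = max(EF_Task 2=2, EF_Task 4=13, EF_Task 5=3, EF_Task 6=5, EF_Task 7=15, EF_Task 8=22, EF_Task 9=9) = 22; EF_Task 10 = 22+14 = 36
Expected project duration μ = 36 hours. Critical path: Task 1 → Task 8 → Task 10.

Variance along critical path = 1.778 + 1.778 + 2.778 = 6.333; σ = √6.333 = 2.517 hours.
Z = (39 − 36) / 2.517 = 1.192
P(T ≤ 39) = Φ(1.192) ≈ 0.883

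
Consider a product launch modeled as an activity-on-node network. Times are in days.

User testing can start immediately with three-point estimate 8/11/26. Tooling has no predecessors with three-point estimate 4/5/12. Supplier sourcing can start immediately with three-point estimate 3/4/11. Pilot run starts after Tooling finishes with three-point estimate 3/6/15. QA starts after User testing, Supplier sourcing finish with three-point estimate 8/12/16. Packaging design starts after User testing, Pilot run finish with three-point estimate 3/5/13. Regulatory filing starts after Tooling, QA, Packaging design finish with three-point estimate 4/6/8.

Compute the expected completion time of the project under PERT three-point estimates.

te_User testing = (8 + 4·11 + 26)/6 = 78/6 = 13
te_Tooling = (4 + 4·5 + 12)/6 = 36/6 = 6
te_Supplier sourcing = (3 + 4·4 + 11)/6 = 30/6 = 5
te_Pilot run = (3 + 4·6 + 15)/6 = 42/6 = 7
te_QA = (8 + 4·12 + 16)/6 = 72/6 = 12
te_Packaging design = (3 + 4·5 + 13)/6 = 36/6 = 6
te_Regulatory filing = (4 + 4·6 + 8)/6 = 36/6 = 6

Forward pass:
ES_User testing = 0; EF_User testing = 13
ES_Tooling = 0; EF_Tooling = 6
ES_Supplier sourcing = 0; EF_Supplier sourcing = 5
ES_Pilot run = 6; EF_Pilot run = 6+7 = 13
ES_QA = max(EF_User testing=13, EF_Supplier sourcing=5) = 13; EF_QA = 13+12 = 25
ES_Packaging design = max(EF_User testing=13, EF_Pilot run=13) = 13; EF_Packaging design = 13+6 = 19
ES_Regulatory filing = max(EF_Tooling=6, EF_QA=25, EF_Packaging design=19) = 25; EF_Regulatory filing = 25+6 = 31
Expected project duration μ = 31 days. Critical path: User testing → QA → Regulatory filing.

31 days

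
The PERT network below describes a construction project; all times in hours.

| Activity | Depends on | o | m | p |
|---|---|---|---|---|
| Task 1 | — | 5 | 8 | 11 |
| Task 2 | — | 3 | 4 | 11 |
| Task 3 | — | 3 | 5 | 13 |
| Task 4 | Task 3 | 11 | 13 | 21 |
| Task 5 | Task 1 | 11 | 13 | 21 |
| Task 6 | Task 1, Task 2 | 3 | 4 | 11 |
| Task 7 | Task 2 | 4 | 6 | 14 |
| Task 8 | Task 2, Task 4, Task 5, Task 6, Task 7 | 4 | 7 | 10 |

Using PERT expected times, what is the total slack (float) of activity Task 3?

te_Task 1 = (5 + 4·8 + 11)/6 = 48/6 = 8
te_Task 2 = (3 + 4·4 + 11)/6 = 30/6 = 5
te_Task 3 = (3 + 4·5 + 13)/6 = 36/6 = 6
te_Task 4 = (11 + 4·13 + 21)/6 = 84/6 = 14
te_Task 5 = (11 + 4·13 + 21)/6 = 84/6 = 14
te_Task 6 = (3 + 4·4 + 11)/6 = 30/6 = 5
te_Task 7 = (4 + 4·6 + 14)/6 = 42/6 = 7
te_Task 8 = (4 + 4·7 + 10)/6 = 42/6 = 7

Forward pass:
ES_Task 1 = 0; EF_Task 1 = 8
ES_Task 2 = 0; EF_Task 2 = 5
ES_Task 3 = 0; EF_Task 3 = 6
ES_Task 4 = 6; EF_Task 4 = 6+14 = 20
ES_Task 5 = 8; EF_Task 5 = 8+14 = 22
ES_Task 6 = max(EF_Task 1=8, EF_Task 2=5) = 8; EF_Task 6 = 8+5 = 13
ES_Task 7 = 5; EF_Task 7 = 5+7 = 12
ES_Task 8 = max(EF_Task 2=5, EF_Task 4=20, EF_Task 5=22, EF_Task 6=13, EF_Task 7=12) = 22; EF_Task 8 = 22+7 = 29
Expected project duration μ = 29 hours. Critical path: Task 1 → Task 5 → Task 8.

Backward pass:
LF_Task 8 = 29; LS_Task 8 = 29−7 = 22
LF_Task 7 = LS_Task 8 = 22; LS_Task 7 = 22−7 = 15
LF_Task 6 = LS_Task 8 = 22; LS_Task 6 = 22−5 = 17
LF_Task 5 = LS_Task 8 = 22; LS_Task 5 = 22−14 = 8
LF_Task 4 = LS_Task 8 = 22; LS_Task 4 = 22−14 = 8
LF_Task 3 = LS_Task 4 = 8; LS_Task 3 = 8−6 = 2
LF_Task 2 = min(LS_Task 6=17, LS_Task 7=15, LS_Task 8=22) = 15; LS_Task 2 = 15−5 = 10
LF_Task 1 = min(LS_Task 5=8, LS_Task 6=17) = 8; LS_Task 1 = 8−8 = 0
Slack_Task 3 = LS_Task 3 − ES_Task 3 = 2 − 0 = 2

2 hours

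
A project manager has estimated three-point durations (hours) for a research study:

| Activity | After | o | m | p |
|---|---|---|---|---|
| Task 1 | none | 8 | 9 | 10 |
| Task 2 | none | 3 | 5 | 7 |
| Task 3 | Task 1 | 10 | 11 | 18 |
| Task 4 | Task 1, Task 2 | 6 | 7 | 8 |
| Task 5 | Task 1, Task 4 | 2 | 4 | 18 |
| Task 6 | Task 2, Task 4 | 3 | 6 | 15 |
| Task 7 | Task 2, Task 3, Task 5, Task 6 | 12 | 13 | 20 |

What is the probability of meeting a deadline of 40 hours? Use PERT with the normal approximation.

0.890

te_Task 1 = (8 + 4·9 + 10)/6 = 54/6 = 9; σ²_Task 1 = ((10−8)/6)² = 0.111
te_Task 2 = (3 + 4·5 + 7)/6 = 30/6 = 5; σ²_Task 2 = ((7−3)/6)² = 0.444
te_Task 3 = (10 + 4·11 + 18)/6 = 72/6 = 12; σ²_Task 3 = ((18−10)/6)² = 1.778
te_Task 4 = (6 + 4·7 + 8)/6 = 42/6 = 7; σ²_Task 4 = ((8−6)/6)² = 0.111
te_Task 5 = (2 + 4·4 + 18)/6 = 36/6 = 6; σ²_Task 5 = ((18−2)/6)² = 7.111
te_Task 6 = (3 + 4·6 + 15)/6 = 42/6 = 7; σ²_Task 6 = ((15−3)/6)² = 4.000
te_Task 7 = (12 + 4·13 + 20)/6 = 84/6 = 14; σ²_Task 7 = ((20−12)/6)² = 1.778

Forward pass:
ES_Task 1 = 0; EF_Task 1 = 9
ES_Task 2 = 0; EF_Task 2 = 5
ES_Task 3 = 9; EF_Task 3 = 9+12 = 21
ES_Task 4 = max(EF_Task 1=9, EF_Task 2=5) = 9; EF_Task 4 = 9+7 = 16
ES_Task 5 = max(EF_Task 1=9, EF_Task 4=16) = 16; EF_Task 5 = 16+6 = 22
ES_Task 6 = max(EF_Task 2=5, EF_Task 4=16) = 16; EF_Task 6 = 16+7 = 23
ES_Task 7 = max(EF_Task 2=5, EF_Task 3=21, EF_Task 5=22, EF_Task 6=23) = 23; EF_Task 7 = 23+14 = 37
Expected project duration μ = 37 hours. Critical path: Task 1 → Task 4 → Task 6 → Task 7.

Variance along critical path = 0.111 + 0.111 + 4.000 + 1.778 = 6.000; σ = √6.000 = 2.449 hours.
Z = (40 − 37) / 2.449 = 1.225
P(T ≤ 40) = Φ(1.225) ≈ 0.890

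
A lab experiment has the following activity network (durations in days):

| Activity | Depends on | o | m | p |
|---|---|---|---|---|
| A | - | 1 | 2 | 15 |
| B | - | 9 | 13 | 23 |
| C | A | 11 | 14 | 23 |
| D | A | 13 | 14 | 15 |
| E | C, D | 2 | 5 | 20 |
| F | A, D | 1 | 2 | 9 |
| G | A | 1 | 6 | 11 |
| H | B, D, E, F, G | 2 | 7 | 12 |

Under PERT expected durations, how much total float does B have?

te_A = (1 + 4·2 + 15)/6 = 24/6 = 4
te_B = (9 + 4·13 + 23)/6 = 84/6 = 14
te_C = (11 + 4·14 + 23)/6 = 90/6 = 15
te_D = (13 + 4·14 + 15)/6 = 84/6 = 14
te_E = (2 + 4·5 + 20)/6 = 42/6 = 7
te_F = (1 + 4·2 + 9)/6 = 18/6 = 3
te_G = (1 + 4·6 + 11)/6 = 36/6 = 6
te_H = (2 + 4·7 + 12)/6 = 42/6 = 7

Forward pass:
ES_A = 0; EF_A = 4
ES_B = 0; EF_B = 14
ES_C = 4; EF_C = 4+15 = 19
ES_D = 4; EF_D = 4+14 = 18
ES_E = max(EF_C=19, EF_D=18) = 19; EF_E = 19+7 = 26
ES_F = max(EF_A=4, EF_D=18) = 18; EF_F = 18+3 = 21
ES_G = 4; EF_G = 4+6 = 10
ES_H = max(EF_B=14, EF_D=18, EF_E=26, EF_F=21, EF_G=10) = 26; EF_H = 26+7 = 33
Expected project duration μ = 33 days. Critical path: A → C → E → H.

Backward pass:
LF_H = 33; LS_H = 33−7 = 26
LF_G = LS_H = 26; LS_G = 26−6 = 20
LF_F = LS_H = 26; LS_F = 26−3 = 23
LF_E = LS_H = 26; LS_E = 26−7 = 19
LF_D = min(LS_E=19, LS_F=23, LS_H=26) = 19; LS_D = 19−14 = 5
LF_C = LS_E = 19; LS_C = 19−15 = 4
LF_B = LS_H = 26; LS_B = 26−14 = 12
LF_A = min(LS_C=4, LS_D=5, LS_F=23, LS_G=20) = 4; LS_A = 4−4 = 0
Slack_B = LS_B − ES_B = 12 − 0 = 12

12 days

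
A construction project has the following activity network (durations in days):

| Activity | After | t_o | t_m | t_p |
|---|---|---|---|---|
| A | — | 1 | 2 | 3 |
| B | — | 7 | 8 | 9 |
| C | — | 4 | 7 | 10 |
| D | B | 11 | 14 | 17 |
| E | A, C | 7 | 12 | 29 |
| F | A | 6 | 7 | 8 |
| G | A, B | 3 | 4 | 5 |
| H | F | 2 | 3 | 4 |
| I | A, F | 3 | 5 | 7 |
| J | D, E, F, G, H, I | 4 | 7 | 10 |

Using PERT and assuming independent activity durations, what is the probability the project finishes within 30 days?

te_A = (1 + 4·2 + 3)/6 = 12/6 = 2; σ²_A = ((3−1)/6)² = 0.111
te_B = (7 + 4·8 + 9)/6 = 48/6 = 8; σ²_B = ((9−7)/6)² = 0.111
te_C = (4 + 4·7 + 10)/6 = 42/6 = 7; σ²_C = ((10−4)/6)² = 1.000
te_D = (11 + 4·14 + 17)/6 = 84/6 = 14; σ²_D = ((17−11)/6)² = 1.000
te_E = (7 + 4·12 + 29)/6 = 84/6 = 14; σ²_E = ((29−7)/6)² = 13.444
te_F = (6 + 4·7 + 8)/6 = 42/6 = 7; σ²_F = ((8−6)/6)² = 0.111
te_G = (3 + 4·4 + 5)/6 = 24/6 = 4; σ²_G = ((5−3)/6)² = 0.111
te_H = (2 + 4·3 + 4)/6 = 18/6 = 3; σ²_H = ((4−2)/6)² = 0.111
te_I = (3 + 4·5 + 7)/6 = 30/6 = 5; σ²_I = ((7−3)/6)² = 0.444
te_J = (4 + 4·7 + 10)/6 = 42/6 = 7; σ²_J = ((10−4)/6)² = 1.000

Forward pass:
ES_A = 0; EF_A = 2
ES_B = 0; EF_B = 8
ES_C = 0; EF_C = 7
ES_D = 8; EF_D = 8+14 = 22
ES_E = max(EF_A=2, EF_C=7) = 7; EF_E = 7+14 = 21
ES_F = 2; EF_F = 2+7 = 9
ES_G = max(EF_A=2, EF_B=8) = 8; EF_G = 8+4 = 12
ES_H = 9; EF_H = 9+3 = 12
ES_I = max(EF_A=2, EF_F=9) = 9; EF_I = 9+5 = 14
ES_J = max(EF_D=22, EF_E=21, EF_F=9, EF_G=12, EF_H=12, EF_I=14) = 22; EF_J = 22+7 = 29
Expected project duration μ = 29 days. Critical path: B → D → J.

Variance along critical path = 0.111 + 1.000 + 1.000 = 2.111; σ = √2.111 = 1.453 days.
Z = (30 − 29) / 1.453 = 0.688
P(T ≤ 30) = Φ(0.688) ≈ 0.754

0.754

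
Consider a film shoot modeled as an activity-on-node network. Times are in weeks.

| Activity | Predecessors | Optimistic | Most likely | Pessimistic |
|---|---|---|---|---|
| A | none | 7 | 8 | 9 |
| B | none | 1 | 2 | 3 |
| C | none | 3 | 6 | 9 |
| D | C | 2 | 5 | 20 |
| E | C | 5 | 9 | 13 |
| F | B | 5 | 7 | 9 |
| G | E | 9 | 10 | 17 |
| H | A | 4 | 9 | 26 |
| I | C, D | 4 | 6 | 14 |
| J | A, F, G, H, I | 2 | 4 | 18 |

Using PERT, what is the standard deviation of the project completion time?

3.42 weeks

te_A = (7 + 4·8 + 9)/6 = 48/6 = 8; σ²_A = ((9−7)/6)² = 0.111
te_B = (1 + 4·2 + 3)/6 = 12/6 = 2; σ²_B = ((3−1)/6)² = 0.111
te_C = (3 + 4·6 + 9)/6 = 36/6 = 6; σ²_C = ((9−3)/6)² = 1.000
te_D = (2 + 4·5 + 20)/6 = 42/6 = 7; σ²_D = ((20−2)/6)² = 9.000
te_E = (5 + 4·9 + 13)/6 = 54/6 = 9; σ²_E = ((13−5)/6)² = 1.778
te_F = (5 + 4·7 + 9)/6 = 42/6 = 7; σ²_F = ((9−5)/6)² = 0.444
te_G = (9 + 4·10 + 17)/6 = 66/6 = 11; σ²_G = ((17−9)/6)² = 1.778
te_H = (4 + 4·9 + 26)/6 = 66/6 = 11; σ²_H = ((26−4)/6)² = 13.444
te_I = (4 + 4·6 + 14)/6 = 42/6 = 7; σ²_I = ((14−4)/6)² = 2.778
te_J = (2 + 4·4 + 18)/6 = 36/6 = 6; σ²_J = ((18−2)/6)² = 7.111

Forward pass:
ES_A = 0; EF_A = 8
ES_B = 0; EF_B = 2
ES_C = 0; EF_C = 6
ES_D = 6; EF_D = 6+7 = 13
ES_E = 6; EF_E = 6+9 = 15
ES_F = 2; EF_F = 2+7 = 9
ES_G = 15; EF_G = 15+11 = 26
ES_H = 8; EF_H = 8+11 = 19
ES_I = max(EF_C=6, EF_D=13) = 13; EF_I = 13+7 = 20
ES_J = max(EF_A=8, EF_F=9, EF_G=26, EF_H=19, EF_I=20) = 26; EF_J = 26+6 = 32
Expected project duration μ = 32 weeks. Critical path: C → E → G → J.

Variance along critical path = 1.000 + 1.778 + 1.778 + 7.111 = 11.667
σ = √11.667 = 3.416 weeks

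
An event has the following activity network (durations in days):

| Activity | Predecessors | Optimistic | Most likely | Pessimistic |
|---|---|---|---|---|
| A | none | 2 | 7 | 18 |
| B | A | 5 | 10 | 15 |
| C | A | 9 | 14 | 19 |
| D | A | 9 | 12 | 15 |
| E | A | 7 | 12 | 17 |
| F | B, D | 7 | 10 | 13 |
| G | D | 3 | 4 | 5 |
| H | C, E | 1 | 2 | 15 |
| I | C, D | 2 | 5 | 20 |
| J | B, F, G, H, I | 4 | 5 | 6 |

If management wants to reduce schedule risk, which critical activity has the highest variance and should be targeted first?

te_A = (2 + 4·7 + 18)/6 = 48/6 = 8; σ²_A = ((18−2)/6)² = 7.111
te_B = (5 + 4·10 + 15)/6 = 60/6 = 10; σ²_B = ((15−5)/6)² = 2.778
te_C = (9 + 4·14 + 19)/6 = 84/6 = 14; σ²_C = ((19−9)/6)² = 2.778
te_D = (9 + 4·12 + 15)/6 = 72/6 = 12; σ²_D = ((15−9)/6)² = 1.000
te_E = (7 + 4·12 + 17)/6 = 72/6 = 12; σ²_E = ((17−7)/6)² = 2.778
te_F = (7 + 4·10 + 13)/6 = 60/6 = 10; σ²_F = ((13−7)/6)² = 1.000
te_G = (3 + 4·4 + 5)/6 = 24/6 = 4; σ²_G = ((5−3)/6)² = 0.111
te_H = (1 + 4·2 + 15)/6 = 24/6 = 4; σ²_H = ((15−1)/6)² = 5.444
te_I = (2 + 4·5 + 20)/6 = 42/6 = 7; σ²_I = ((20−2)/6)² = 9.000
te_J = (4 + 4·5 + 6)/6 = 30/6 = 5; σ²_J = ((6−4)/6)² = 0.111

Forward pass:
ES_A = 0; EF_A = 8
ES_B = 8; EF_B = 8+10 = 18
ES_C = 8; EF_C = 8+14 = 22
ES_D = 8; EF_D = 8+12 = 20
ES_E = 8; EF_E = 8+12 = 20
ES_F = max(EF_B=18, EF_D=20) = 20; EF_F = 20+10 = 30
ES_G = 20; EF_G = 20+4 = 24
ES_H = max(EF_C=22, EF_E=20) = 22; EF_H = 22+4 = 26
ES_I = max(EF_C=22, EF_D=20) = 22; EF_I = 22+7 = 29
ES_J = max(EF_B=18, EF_F=30, EF_G=24, EF_H=26, EF_I=29) = 30; EF_J = 30+5 = 35
Expected project duration μ = 35 days. Critical path: A → D → F → J.

Variances on critical path: σ²_A=7.111, σ²_D=1.000, σ²_F=1.000, σ²_J=0.111.
Largest is σ²_A = 7.111.

A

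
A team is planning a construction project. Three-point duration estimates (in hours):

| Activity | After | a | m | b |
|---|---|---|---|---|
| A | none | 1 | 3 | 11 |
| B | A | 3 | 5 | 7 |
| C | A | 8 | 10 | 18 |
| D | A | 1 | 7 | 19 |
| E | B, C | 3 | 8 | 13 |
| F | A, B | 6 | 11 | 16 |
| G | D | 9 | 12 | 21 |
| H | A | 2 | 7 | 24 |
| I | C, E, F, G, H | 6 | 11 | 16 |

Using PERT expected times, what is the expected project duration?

36 hours

te_A = (1 + 4·3 + 11)/6 = 24/6 = 4
te_B = (3 + 4·5 + 7)/6 = 30/6 = 5
te_C = (8 + 4·10 + 18)/6 = 66/6 = 11
te_D = (1 + 4·7 + 19)/6 = 48/6 = 8
te_E = (3 + 4·8 + 13)/6 = 48/6 = 8
te_F = (6 + 4·11 + 16)/6 = 66/6 = 11
te_G = (9 + 4·12 + 21)/6 = 78/6 = 13
te_H = (2 + 4·7 + 24)/6 = 54/6 = 9
te_I = (6 + 4·11 + 16)/6 = 66/6 = 11

Forward pass:
ES_A = 0; EF_A = 4
ES_B = 4; EF_B = 4+5 = 9
ES_C = 4; EF_C = 4+11 = 15
ES_D = 4; EF_D = 4+8 = 12
ES_E = max(EF_B=9, EF_C=15) = 15; EF_E = 15+8 = 23
ES_F = max(EF_A=4, EF_B=9) = 9; EF_F = 9+11 = 20
ES_G = 12; EF_G = 12+13 = 25
ES_H = 4; EF_H = 4+9 = 13
ES_I = max(EF_C=15, EF_E=23, EF_F=20, EF_G=25, EF_H=13) = 25; EF_I = 25+11 = 36
Expected project duration μ = 36 hours. Critical path: A → D → G → I.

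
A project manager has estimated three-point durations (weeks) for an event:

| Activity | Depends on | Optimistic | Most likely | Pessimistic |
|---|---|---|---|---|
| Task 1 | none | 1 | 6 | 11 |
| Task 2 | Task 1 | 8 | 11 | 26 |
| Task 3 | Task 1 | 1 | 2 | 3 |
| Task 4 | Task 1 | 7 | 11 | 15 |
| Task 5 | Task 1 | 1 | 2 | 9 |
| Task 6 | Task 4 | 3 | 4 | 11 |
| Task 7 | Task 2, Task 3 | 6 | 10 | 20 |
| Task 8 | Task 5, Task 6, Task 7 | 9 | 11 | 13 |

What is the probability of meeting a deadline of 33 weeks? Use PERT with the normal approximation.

0.028

te_Task 1 = (1 + 4·6 + 11)/6 = 36/6 = 6; σ²_Task 1 = ((11−1)/6)² = 2.778
te_Task 2 = (8 + 4·11 + 26)/6 = 78/6 = 13; σ²_Task 2 = ((26−8)/6)² = 9.000
te_Task 3 = (1 + 4·2 + 3)/6 = 12/6 = 2; σ²_Task 3 = ((3−1)/6)² = 0.111
te_Task 4 = (7 + 4·11 + 15)/6 = 66/6 = 11; σ²_Task 4 = ((15−7)/6)² = 1.778
te_Task 5 = (1 + 4·2 + 9)/6 = 18/6 = 3; σ²_Task 5 = ((9−1)/6)² = 1.778
te_Task 6 = (3 + 4·4 + 11)/6 = 30/6 = 5; σ²_Task 6 = ((11−3)/6)² = 1.778
te_Task 7 = (6 + 4·10 + 20)/6 = 66/6 = 11; σ²_Task 7 = ((20−6)/6)² = 5.444
te_Task 8 = (9 + 4·11 + 13)/6 = 66/6 = 11; σ²_Task 8 = ((13−9)/6)² = 0.444

Forward pass:
ES_Task 1 = 0; EF_Task 1 = 6
ES_Task 2 = 6; EF_Task 2 = 6+13 = 19
ES_Task 3 = 6; EF_Task 3 = 6+2 = 8
ES_Task 4 = 6; EF_Task 4 = 6+11 = 17
ES_Task 5 = 6; EF_Task 5 = 6+3 = 9
ES_Task 6 = 17; EF_Task 6 = 17+5 = 22
ES_Task 7 = max(EF_Task 2=19, EF_Task 3=8) = 19; EF_Task 7 = 19+11 = 30
ES_Task 8 = max(EF_Task 5=9, EF_Task 6=22, EF_Task 7=30) = 30; EF_Task 8 = 30+11 = 41
Expected project duration μ = 41 weeks. Critical path: Task 1 → Task 2 → Task 7 → Task 8.

Variance along critical path = 2.778 + 9.000 + 5.444 + 0.444 = 17.667; σ = √17.667 = 4.203 weeks.
Z = (33 − 41) / 4.203 = -1.903
P(T ≤ 33) = Φ(-1.903) ≈ 0.028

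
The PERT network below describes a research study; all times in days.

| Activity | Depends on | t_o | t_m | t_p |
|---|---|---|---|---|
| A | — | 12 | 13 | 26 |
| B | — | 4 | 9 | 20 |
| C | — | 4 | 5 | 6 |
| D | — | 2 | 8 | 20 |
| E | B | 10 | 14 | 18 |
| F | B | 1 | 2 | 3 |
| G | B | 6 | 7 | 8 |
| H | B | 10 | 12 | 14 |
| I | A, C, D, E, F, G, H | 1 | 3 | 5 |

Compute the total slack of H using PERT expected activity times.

2 days

te_A = (12 + 4·13 + 26)/6 = 90/6 = 15
te_B = (4 + 4·9 + 20)/6 = 60/6 = 10
te_C = (4 + 4·5 + 6)/6 = 30/6 = 5
te_D = (2 + 4·8 + 20)/6 = 54/6 = 9
te_E = (10 + 4·14 + 18)/6 = 84/6 = 14
te_F = (1 + 4·2 + 3)/6 = 12/6 = 2
te_G = (6 + 4·7 + 8)/6 = 42/6 = 7
te_H = (10 + 4·12 + 14)/6 = 72/6 = 12
te_I = (1 + 4·3 + 5)/6 = 18/6 = 3

Forward pass:
ES_A = 0; EF_A = 15
ES_B = 0; EF_B = 10
ES_C = 0; EF_C = 5
ES_D = 0; EF_D = 9
ES_E = 10; EF_E = 10+14 = 24
ES_F = 10; EF_F = 10+2 = 12
ES_G = 10; EF_G = 10+7 = 17
ES_H = 10; EF_H = 10+12 = 22
ES_I = max(EF_A=15, EF_C=5, EF_D=9, EF_E=24, EF_F=12, EF_G=17, EF_H=22) = 24; EF_I = 24+3 = 27
Expected project duration μ = 27 days. Critical path: B → E → I.

Backward pass:
LF_I = 27; LS_I = 27−3 = 24
LF_H = LS_I = 24; LS_H = 24−12 = 12
LF_G = LS_I = 24; LS_G = 24−7 = 17
LF_F = LS_I = 24; LS_F = 24−2 = 22
LF_E = LS_I = 24; LS_E = 24−14 = 10
LF_D = LS_I = 24; LS_D = 24−9 = 15
LF_C = LS_I = 24; LS_C = 24−5 = 19
LF_B = min(LS_E=10, LS_F=22, LS_G=17, LS_H=12) = 10; LS_B = 10−10 = 0
LF_A = LS_I = 24; LS_A = 24−15 = 9
Slack_H = LS_H − ES_H = 12 − 10 = 2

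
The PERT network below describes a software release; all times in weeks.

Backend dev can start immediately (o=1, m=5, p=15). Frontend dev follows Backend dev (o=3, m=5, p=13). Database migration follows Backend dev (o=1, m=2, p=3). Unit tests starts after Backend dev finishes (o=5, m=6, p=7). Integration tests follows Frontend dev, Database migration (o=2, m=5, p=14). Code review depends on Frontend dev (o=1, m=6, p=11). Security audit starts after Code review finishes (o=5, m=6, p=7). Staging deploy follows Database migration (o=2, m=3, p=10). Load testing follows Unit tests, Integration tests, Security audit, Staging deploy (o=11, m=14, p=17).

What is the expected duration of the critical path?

38 weeks

te_Backend dev = (1 + 4·5 + 15)/6 = 36/6 = 6
te_Frontend dev = (3 + 4·5 + 13)/6 = 36/6 = 6
te_Database migration = (1 + 4·2 + 3)/6 = 12/6 = 2
te_Unit tests = (5 + 4·6 + 7)/6 = 36/6 = 6
te_Integration tests = (2 + 4·5 + 14)/6 = 36/6 = 6
te_Code review = (1 + 4·6 + 11)/6 = 36/6 = 6
te_Security audit = (5 + 4·6 + 7)/6 = 36/6 = 6
te_Staging deploy = (2 + 4·3 + 10)/6 = 24/6 = 4
te_Load testing = (11 + 4·14 + 17)/6 = 84/6 = 14

Forward pass:
ES_Backend dev = 0; EF_Backend dev = 6
ES_Frontend dev = 6; EF_Frontend dev = 6+6 = 12
ES_Database migration = 6; EF_Database migration = 6+2 = 8
ES_Unit tests = 6; EF_Unit tests = 6+6 = 12
ES_Integration tests = max(EF_Frontend dev=12, EF_Database migration=8) = 12; EF_Integration tests = 12+6 = 18
ES_Code review = 12; EF_Code review = 12+6 = 18
ES_Security audit = 18; EF_Security audit = 18+6 = 24
ES_Staging deploy = 8; EF_Staging deploy = 8+4 = 12
ES_Load testing = max(EF_Unit tests=12, EF_Integration tests=18, EF_Security audit=24, EF_Staging deploy=12) = 24; EF_Load testing = 24+14 = 38
Expected project duration μ = 38 weeks. Critical path: Backend dev → Frontend dev → Code review → Security audit → Load testing.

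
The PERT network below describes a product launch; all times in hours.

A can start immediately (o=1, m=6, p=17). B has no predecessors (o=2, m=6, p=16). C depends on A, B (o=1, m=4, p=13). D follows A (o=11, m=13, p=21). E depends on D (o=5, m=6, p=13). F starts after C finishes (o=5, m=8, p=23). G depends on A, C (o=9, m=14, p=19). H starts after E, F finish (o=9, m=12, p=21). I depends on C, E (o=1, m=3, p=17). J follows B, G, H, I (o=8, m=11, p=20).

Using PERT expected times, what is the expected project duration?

53 hours

te_A = (1 + 4·6 + 17)/6 = 42/6 = 7
te_B = (2 + 4·6 + 16)/6 = 42/6 = 7
te_C = (1 + 4·4 + 13)/6 = 30/6 = 5
te_D = (11 + 4·13 + 21)/6 = 84/6 = 14
te_E = (5 + 4·6 + 13)/6 = 42/6 = 7
te_F = (5 + 4·8 + 23)/6 = 60/6 = 10
te_G = (9 + 4·14 + 19)/6 = 84/6 = 14
te_H = (9 + 4·12 + 21)/6 = 78/6 = 13
te_I = (1 + 4·3 + 17)/6 = 30/6 = 5
te_J = (8 + 4·11 + 20)/6 = 72/6 = 12

Forward pass:
ES_A = 0; EF_A = 7
ES_B = 0; EF_B = 7
ES_C = max(EF_A=7, EF_B=7) = 7; EF_C = 7+5 = 12
ES_D = 7; EF_D = 7+14 = 21
ES_E = 21; EF_E = 21+7 = 28
ES_F = 12; EF_F = 12+10 = 22
ES_G = max(EF_A=7, EF_C=12) = 12; EF_G = 12+14 = 26
ES_H = max(EF_E=28, EF_F=22) = 28; EF_H = 28+13 = 41
ES_I = max(EF_C=12, EF_E=28) = 28; EF_I = 28+5 = 33
ES_J = max(EF_B=7, EF_G=26, EF_H=41, EF_I=33) = 41; EF_J = 41+12 = 53
Expected project duration μ = 53 hours. Critical path: A → D → E → H → J.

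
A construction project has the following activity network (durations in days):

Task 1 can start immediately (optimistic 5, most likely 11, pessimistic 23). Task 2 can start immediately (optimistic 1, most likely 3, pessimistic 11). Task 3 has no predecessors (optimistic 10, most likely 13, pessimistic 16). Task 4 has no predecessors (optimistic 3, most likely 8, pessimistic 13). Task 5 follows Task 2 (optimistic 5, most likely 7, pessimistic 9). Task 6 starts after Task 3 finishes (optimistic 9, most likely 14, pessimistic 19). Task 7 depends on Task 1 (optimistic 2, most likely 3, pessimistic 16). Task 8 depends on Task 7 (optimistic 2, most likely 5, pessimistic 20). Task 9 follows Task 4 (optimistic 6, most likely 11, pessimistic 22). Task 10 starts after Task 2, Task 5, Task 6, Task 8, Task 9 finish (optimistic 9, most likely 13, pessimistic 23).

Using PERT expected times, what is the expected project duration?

41 days

te_Task 1 = (5 + 4·11 + 23)/6 = 72/6 = 12
te_Task 2 = (1 + 4·3 + 11)/6 = 24/6 = 4
te_Task 3 = (10 + 4·13 + 16)/6 = 78/6 = 13
te_Task 4 = (3 + 4·8 + 13)/6 = 48/6 = 8
te_Task 5 = (5 + 4·7 + 9)/6 = 42/6 = 7
te_Task 6 = (9 + 4·14 + 19)/6 = 84/6 = 14
te_Task 7 = (2 + 4·3 + 16)/6 = 30/6 = 5
te_Task 8 = (2 + 4·5 + 20)/6 = 42/6 = 7
te_Task 9 = (6 + 4·11 + 22)/6 = 72/6 = 12
te_Task 10 = (9 + 4·13 + 23)/6 = 84/6 = 14

Forward pass:
ES_Task 1 = 0; EF_Task 1 = 12
ES_Task 2 = 0; EF_Task 2 = 4
ES_Task 3 = 0; EF_Task 3 = 13
ES_Task 4 = 0; EF_Task 4 = 8
ES_Task 5 = 4; EF_Task 5 = 4+7 = 11
ES_Task 6 = 13; EF_Task 6 = 13+14 = 27
ES_Task 7 = 12; EF_Task 7 = 12+5 = 17
ES_Task 8 = 17; EF_Task 8 = 17+7 = 24
ES_Task 9 = 8; EF_Task 9 = 8+12 = 20
ES_Task 10 = max(EF_Task 2=4, EF_Task 5=11, EF_Task 6=27, EF_Task 8=24, EF_Task 9=20) = 27; EF_Task 10 = 27+14 = 41
Expected project duration μ = 41 days. Critical path: Task 3 → Task 6 → Task 10.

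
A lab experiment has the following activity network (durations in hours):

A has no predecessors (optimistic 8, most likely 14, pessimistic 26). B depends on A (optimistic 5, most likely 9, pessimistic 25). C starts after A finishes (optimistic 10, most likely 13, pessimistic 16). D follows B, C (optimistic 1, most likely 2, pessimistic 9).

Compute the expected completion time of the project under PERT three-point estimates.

te_A = (8 + 4·14 + 26)/6 = 90/6 = 15
te_B = (5 + 4·9 + 25)/6 = 66/6 = 11
te_C = (10 + 4·13 + 16)/6 = 78/6 = 13
te_D = (1 + 4·2 + 9)/6 = 18/6 = 3

Forward pass:
ES_A = 0; EF_A = 15
ES_B = 15; EF_B = 15+11 = 26
ES_C = 15; EF_C = 15+13 = 28
ES_D = max(EF_B=26, EF_C=28) = 28; EF_D = 28+3 = 31
Expected project duration μ = 31 hours. Critical path: A → C → D.

31 hours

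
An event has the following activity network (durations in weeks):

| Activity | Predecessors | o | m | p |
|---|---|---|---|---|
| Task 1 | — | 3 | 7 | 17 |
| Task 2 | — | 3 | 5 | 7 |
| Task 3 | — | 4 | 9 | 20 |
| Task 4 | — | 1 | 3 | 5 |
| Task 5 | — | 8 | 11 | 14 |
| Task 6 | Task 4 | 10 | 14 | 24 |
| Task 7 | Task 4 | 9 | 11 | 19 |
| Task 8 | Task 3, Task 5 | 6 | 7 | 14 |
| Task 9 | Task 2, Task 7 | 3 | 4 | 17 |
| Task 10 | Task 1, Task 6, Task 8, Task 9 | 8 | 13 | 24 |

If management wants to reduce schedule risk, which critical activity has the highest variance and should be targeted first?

Task 10

te_Task 1 = (3 + 4·7 + 17)/6 = 48/6 = 8; σ²_Task 1 = ((17−3)/6)² = 5.444
te_Task 2 = (3 + 4·5 + 7)/6 = 30/6 = 5; σ²_Task 2 = ((7−3)/6)² = 0.444
te_Task 3 = (4 + 4·9 + 20)/6 = 60/6 = 10; σ²_Task 3 = ((20−4)/6)² = 7.111
te_Task 4 = (1 + 4·3 + 5)/6 = 18/6 = 3; σ²_Task 4 = ((5−1)/6)² = 0.444
te_Task 5 = (8 + 4·11 + 14)/6 = 66/6 = 11; σ²_Task 5 = ((14−8)/6)² = 1.000
te_Task 6 = (10 + 4·14 + 24)/6 = 90/6 = 15; σ²_Task 6 = ((24−10)/6)² = 5.444
te_Task 7 = (9 + 4·11 + 19)/6 = 72/6 = 12; σ²_Task 7 = ((19−9)/6)² = 2.778
te_Task 8 = (6 + 4·7 + 14)/6 = 48/6 = 8; σ²_Task 8 = ((14−6)/6)² = 1.778
te_Task 9 = (3 + 4·4 + 17)/6 = 36/6 = 6; σ²_Task 9 = ((17−3)/6)² = 5.444
te_Task 10 = (8 + 4·13 + 24)/6 = 84/6 = 14; σ²_Task 10 = ((24−8)/6)² = 7.111

Forward pass:
ES_Task 1 = 0; EF_Task 1 = 8
ES_Task 2 = 0; EF_Task 2 = 5
ES_Task 3 = 0; EF_Task 3 = 10
ES_Task 4 = 0; EF_Task 4 = 3
ES_Task 5 = 0; EF_Task 5 = 11
ES_Task 6 = 3; EF_Task 6 = 3+15 = 18
ES_Task 7 = 3; EF_Task 7 = 3+12 = 15
ES_Task 8 = max(EF_Task 3=10, EF_Task 5=11) = 11; EF_Task 8 = 11+8 = 19
ES_Task 9 = max(EF_Task 2=5, EF_Task 7=15) = 15; EF_Task 9 = 15+6 = 21
ES_Task 10 = max(EF_Task 1=8, EF_Task 6=18, EF_Task 8=19, EF_Task 9=21) = 21; EF_Task 10 = 21+14 = 35
Expected project duration μ = 35 weeks. Critical path: Task 4 → Task 7 → Task 9 → Task 10.

Variances on critical path: σ²_Task 4=0.444, σ²_Task 7=2.778, σ²_Task 9=5.444, σ²_Task 10=7.111.
Largest is σ²_Task 10 = 7.111.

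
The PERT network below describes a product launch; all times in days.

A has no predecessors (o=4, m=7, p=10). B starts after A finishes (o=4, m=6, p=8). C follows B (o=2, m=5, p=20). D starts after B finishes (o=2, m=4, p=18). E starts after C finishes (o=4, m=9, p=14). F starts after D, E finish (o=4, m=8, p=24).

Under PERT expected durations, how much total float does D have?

te_A = (4 + 4·7 + 10)/6 = 42/6 = 7
te_B = (4 + 4·6 + 8)/6 = 36/6 = 6
te_C = (2 + 4·5 + 20)/6 = 42/6 = 7
te_D = (2 + 4·4 + 18)/6 = 36/6 = 6
te_E = (4 + 4·9 + 14)/6 = 54/6 = 9
te_F = (4 + 4·8 + 24)/6 = 60/6 = 10

Forward pass:
ES_A = 0; EF_A = 7
ES_B = 7; EF_B = 7+6 = 13
ES_C = 13; EF_C = 13+7 = 20
ES_D = 13; EF_D = 13+6 = 19
ES_E = 20; EF_E = 20+9 = 29
ES_F = max(EF_D=19, EF_E=29) = 29; EF_F = 29+10 = 39
Expected project duration μ = 39 days. Critical path: A → B → C → E → F.

Backward pass:
LF_F = 39; LS_F = 39−10 = 29
LF_E = LS_F = 29; LS_E = 29−9 = 20
LF_D = LS_F = 29; LS_D = 29−6 = 23
LF_C = LS_E = 20; LS_C = 20−7 = 13
LF_B = min(LS_C=13, LS_D=23) = 13; LS_B = 13−6 = 7
LF_A = LS_B = 7; LS_A = 7−7 = 0
Slack_D = LS_D − ES_D = 23 − 13 = 10

10 days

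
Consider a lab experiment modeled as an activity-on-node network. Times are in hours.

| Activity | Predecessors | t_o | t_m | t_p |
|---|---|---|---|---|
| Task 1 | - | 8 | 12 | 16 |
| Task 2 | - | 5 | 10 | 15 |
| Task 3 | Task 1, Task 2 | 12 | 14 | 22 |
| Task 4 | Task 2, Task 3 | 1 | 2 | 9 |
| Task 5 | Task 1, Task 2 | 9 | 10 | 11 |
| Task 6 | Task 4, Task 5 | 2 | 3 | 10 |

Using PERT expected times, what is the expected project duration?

te_Task 1 = (8 + 4·12 + 16)/6 = 72/6 = 12
te_Task 2 = (5 + 4·10 + 15)/6 = 60/6 = 10
te_Task 3 = (12 + 4·14 + 22)/6 = 90/6 = 15
te_Task 4 = (1 + 4·2 + 9)/6 = 18/6 = 3
te_Task 5 = (9 + 4·10 + 11)/6 = 60/6 = 10
te_Task 6 = (2 + 4·3 + 10)/6 = 24/6 = 4

Forward pass:
ES_Task 1 = 0; EF_Task 1 = 12
ES_Task 2 = 0; EF_Task 2 = 10
ES_Task 3 = max(EF_Task 1=12, EF_Task 2=10) = 12; EF_Task 3 = 12+15 = 27
ES_Task 4 = max(EF_Task 2=10, EF_Task 3=27) = 27; EF_Task 4 = 27+3 = 30
ES_Task 5 = max(EF_Task 1=12, EF_Task 2=10) = 12; EF_Task 5 = 12+10 = 22
ES_Task 6 = max(EF_Task 4=30, EF_Task 5=22) = 30; EF_Task 6 = 30+4 = 34
Expected project duration μ = 34 hours. Critical path: Task 1 → Task 3 → Task 4 → Task 6.

34 hours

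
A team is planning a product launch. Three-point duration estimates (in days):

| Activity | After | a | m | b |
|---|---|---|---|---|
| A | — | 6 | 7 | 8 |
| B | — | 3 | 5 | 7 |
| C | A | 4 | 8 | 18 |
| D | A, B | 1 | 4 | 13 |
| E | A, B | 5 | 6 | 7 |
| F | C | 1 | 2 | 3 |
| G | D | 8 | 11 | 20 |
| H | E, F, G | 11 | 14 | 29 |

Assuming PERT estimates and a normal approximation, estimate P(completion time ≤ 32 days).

0.027

te_A = (6 + 4·7 + 8)/6 = 42/6 = 7; σ²_A = ((8−6)/6)² = 0.111
te_B = (3 + 4·5 + 7)/6 = 30/6 = 5; σ²_B = ((7−3)/6)² = 0.444
te_C = (4 + 4·8 + 18)/6 = 54/6 = 9; σ²_C = ((18−4)/6)² = 5.444
te_D = (1 + 4·4 + 13)/6 = 30/6 = 5; σ²_D = ((13−1)/6)² = 4.000
te_E = (5 + 4·6 + 7)/6 = 36/6 = 6; σ²_E = ((7−5)/6)² = 0.111
te_F = (1 + 4·2 + 3)/6 = 12/6 = 2; σ²_F = ((3−1)/6)² = 0.111
te_G = (8 + 4·11 + 20)/6 = 72/6 = 12; σ²_G = ((20−8)/6)² = 4.000
te_H = (11 + 4·14 + 29)/6 = 96/6 = 16; σ²_H = ((29−11)/6)² = 9.000

Forward pass:
ES_A = 0; EF_A = 7
ES_B = 0; EF_B = 5
ES_C = 7; EF_C = 7+9 = 16
ES_D = max(EF_A=7, EF_B=5) = 7; EF_D = 7+5 = 12
ES_E = max(EF_A=7, EF_B=5) = 7; EF_E = 7+6 = 13
ES_F = 16; EF_F = 16+2 = 18
ES_G = 12; EF_G = 12+12 = 24
ES_H = max(EF_E=13, EF_F=18, EF_G=24) = 24; EF_H = 24+16 = 40
Expected project duration μ = 40 days. Critical path: A → D → G → H.

Variance along critical path = 0.111 + 4.000 + 4.000 + 9.000 = 17.111; σ = √17.111 = 4.137 days.
Z = (32 − 40) / 4.137 = -1.934
P(T ≤ 32) = Φ(-1.934) ≈ 0.027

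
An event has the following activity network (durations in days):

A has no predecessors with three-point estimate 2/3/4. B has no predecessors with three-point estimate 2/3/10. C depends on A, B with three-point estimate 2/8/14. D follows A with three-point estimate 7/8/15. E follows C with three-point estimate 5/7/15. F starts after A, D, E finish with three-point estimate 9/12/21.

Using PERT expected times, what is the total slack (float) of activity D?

te_A = (2 + 4·3 + 4)/6 = 18/6 = 3
te_B = (2 + 4·3 + 10)/6 = 24/6 = 4
te_C = (2 + 4·8 + 14)/6 = 48/6 = 8
te_D = (7 + 4·8 + 15)/6 = 54/6 = 9
te_E = (5 + 4·7 + 15)/6 = 48/6 = 8
te_F = (9 + 4·12 + 21)/6 = 78/6 = 13

Forward pass:
ES_A = 0; EF_A = 3
ES_B = 0; EF_B = 4
ES_C = max(EF_A=3, EF_B=4) = 4; EF_C = 4+8 = 12
ES_D = 3; EF_D = 3+9 = 12
ES_E = 12; EF_E = 12+8 = 20
ES_F = max(EF_A=3, EF_D=12, EF_E=20) = 20; EF_F = 20+13 = 33
Expected project duration μ = 33 days. Critical path: B → C → E → F.

Backward pass:
LF_F = 33; LS_F = 33−13 = 20
LF_E = LS_F = 20; LS_E = 20−8 = 12
LF_D = LS_F = 20; LS_D = 20−9 = 11
LF_C = LS_E = 12; LS_C = 12−8 = 4
LF_B = LS_C = 4; LS_B = 4−4 = 0
LF_A = min(LS_C=4, LS_D=11, LS_F=20) = 4; LS_A = 4−3 = 1
Slack_D = LS_D − ES_D = 11 − 3 = 8

8 days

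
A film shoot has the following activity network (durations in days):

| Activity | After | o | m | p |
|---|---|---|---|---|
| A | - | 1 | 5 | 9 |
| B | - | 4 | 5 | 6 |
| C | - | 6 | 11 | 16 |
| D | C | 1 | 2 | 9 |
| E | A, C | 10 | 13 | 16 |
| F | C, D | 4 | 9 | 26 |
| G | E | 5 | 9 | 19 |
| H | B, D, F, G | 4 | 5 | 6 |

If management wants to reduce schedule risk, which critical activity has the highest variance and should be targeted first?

te_A = (1 + 4·5 + 9)/6 = 30/6 = 5; σ²_A = ((9−1)/6)² = 1.778
te_B = (4 + 4·5 + 6)/6 = 30/6 = 5; σ²_B = ((6−4)/6)² = 0.111
te_C = (6 + 4·11 + 16)/6 = 66/6 = 11; σ²_C = ((16−6)/6)² = 2.778
te_D = (1 + 4·2 + 9)/6 = 18/6 = 3; σ²_D = ((9−1)/6)² = 1.778
te_E = (10 + 4·13 + 16)/6 = 78/6 = 13; σ²_E = ((16−10)/6)² = 1.000
te_F = (4 + 4·9 + 26)/6 = 66/6 = 11; σ²_F = ((26−4)/6)² = 13.444
te_G = (5 + 4·9 + 19)/6 = 60/6 = 10; σ²_G = ((19−5)/6)² = 5.444
te_H = (4 + 4·5 + 6)/6 = 30/6 = 5; σ²_H = ((6−4)/6)² = 0.111

Forward pass:
ES_A = 0; EF_A = 5
ES_B = 0; EF_B = 5
ES_C = 0; EF_C = 11
ES_D = 11; EF_D = 11+3 = 14
ES_E = max(EF_A=5, EF_C=11) = 11; EF_E = 11+13 = 24
ES_F = max(EF_C=11, EF_D=14) = 14; EF_F = 14+11 = 25
ES_G = 24; EF_G = 24+10 = 34
ES_H = max(EF_B=5, EF_D=14, EF_F=25, EF_G=34) = 34; EF_H = 34+5 = 39
Expected project duration μ = 39 days. Critical path: C → E → G → H.

Variances on critical path: σ²_C=2.778, σ²_E=1.000, σ²_G=5.444, σ²_H=0.111.
Largest is σ²_G = 5.444.

G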